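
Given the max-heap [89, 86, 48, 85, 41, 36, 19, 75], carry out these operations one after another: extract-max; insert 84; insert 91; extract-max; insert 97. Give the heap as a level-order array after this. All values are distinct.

[97, 86, 48, 85, 41, 36, 19, 75, 84]

extract-max → returns 89:
  remove root 89; move last element 75 to root → [75, 86, 48, 85, 41, 36, 19]
  75 vs larger child 86 at index 1, swap → [86, 75, 48, 85, 41, 36, 19]
  75 vs larger child 85 at index 3, swap → [86, 85, 48, 75, 41, 36, 19]
insert 84:
  append 84 at index 7 → [86, 85, 48, 75, 41, 36, 19, 84]
  84 > parent 75 at index 3, swap → [86, 85, 48, 84, 41, 36, 19, 75]
insert 91:
  append 91 at index 8 → [86, 85, 48, 84, 41, 36, 19, 75, 91]
  91 > parent 84 at index 3, swap → [86, 85, 48, 91, 41, 36, 19, 75, 84]
  91 > parent 85 at index 1, swap → [86, 91, 48, 85, 41, 36, 19, 75, 84]
  91 > parent 86 at index 0, swap → [91, 86, 48, 85, 41, 36, 19, 75, 84]
extract-max → returns 91:
  remove root 91; move last element 84 to root → [84, 86, 48, 85, 41, 36, 19, 75]
  84 vs larger child 86 at index 1, swap → [86, 84, 48, 85, 41, 36, 19, 75]
  84 vs larger child 85 at index 3, swap → [86, 85, 48, 84, 41, 36, 19, 75]
insert 97:
  append 97 at index 8 → [86, 85, 48, 84, 41, 36, 19, 75, 97]
  97 > parent 84 at index 3, swap → [86, 85, 48, 97, 41, 36, 19, 75, 84]
  97 > parent 85 at index 1, swap → [86, 97, 48, 85, 41, 36, 19, 75, 84]
  97 > parent 86 at index 0, swap → [97, 86, 48, 85, 41, 36, 19, 75, 84]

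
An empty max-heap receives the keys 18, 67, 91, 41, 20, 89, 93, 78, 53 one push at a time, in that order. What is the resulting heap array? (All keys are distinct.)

Insert 18:
  append 18 at index 0 → [18] (no swap needed)
Insert 67:
  append 67 at index 1 → [18, 67]
  67 > parent 18 at index 0, swap → [67, 18]
Insert 91:
  append 91 at index 2 → [67, 18, 91]
  91 > parent 67 at index 0, swap → [91, 18, 67]
Insert 41:
  append 41 at index 3 → [91, 18, 67, 41]
  41 > parent 18 at index 1, swap → [91, 41, 67, 18]
Insert 20:
  append 20 at index 4 → [91, 41, 67, 18, 20] (no swap needed)
Insert 89:
  append 89 at index 5 → [91, 41, 67, 18, 20, 89]
  89 > parent 67 at index 2, swap → [91, 41, 89, 18, 20, 67]
Insert 93:
  append 93 at index 6 → [91, 41, 89, 18, 20, 67, 93]
  93 > parent 89 at index 2, swap → [91, 41, 93, 18, 20, 67, 89]
  93 > parent 91 at index 0, swap → [93, 41, 91, 18, 20, 67, 89]
Insert 78:
  append 78 at index 7 → [93, 41, 91, 18, 20, 67, 89, 78]
  78 > parent 18 at index 3, swap → [93, 41, 91, 78, 20, 67, 89, 18]
  78 > parent 41 at index 1, swap → [93, 78, 91, 41, 20, 67, 89, 18]
Insert 53:
  append 53 at index 8 → [93, 78, 91, 41, 20, 67, 89, 18, 53]
  53 > parent 41 at index 3, swap → [93, 78, 91, 53, 20, 67, 89, 18, 41]

[93, 78, 91, 53, 20, 67, 89, 18, 41]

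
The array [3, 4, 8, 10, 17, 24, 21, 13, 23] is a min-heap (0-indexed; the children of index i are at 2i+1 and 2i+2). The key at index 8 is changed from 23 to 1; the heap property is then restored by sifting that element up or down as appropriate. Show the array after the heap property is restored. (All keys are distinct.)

set index 8 from 23 to 1 → [3, 4, 8, 10, 17, 24, 21, 13, 1]
1 < parent 10 at index 3, swap → [3, 4, 8, 1, 17, 24, 21, 13, 10]
1 < parent 4 at index 1, swap → [3, 1, 8, 4, 17, 24, 21, 13, 10]
1 < parent 3 at index 0, swap → [1, 3, 8, 4, 17, 24, 21, 13, 10]

[1, 3, 8, 4, 17, 24, 21, 13, 10]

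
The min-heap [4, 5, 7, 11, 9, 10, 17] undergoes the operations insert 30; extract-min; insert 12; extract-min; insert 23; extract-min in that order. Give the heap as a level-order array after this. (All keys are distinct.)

insert 30:
  append 30 at index 7 → [4, 5, 7, 11, 9, 10, 17, 30] (no swap needed)
extract-min → returns 4:
  remove root 4; move last element 30 to root → [30, 5, 7, 11, 9, 10, 17]
  30 vs smaller child 5 at index 1, swap → [5, 30, 7, 11, 9, 10, 17]
  30 vs smaller child 9 at index 4, swap → [5, 9, 7, 11, 30, 10, 17]
insert 12:
  append 12 at index 7 → [5, 9, 7, 11, 30, 10, 17, 12] (no swap needed)
extract-min → returns 5:
  remove root 5; move last element 12 to root → [12, 9, 7, 11, 30, 10, 17]
  12 vs smaller child 7 at index 2, swap → [7, 9, 12, 11, 30, 10, 17]
  12 vs smaller child 10 at index 5, swap → [7, 9, 10, 11, 30, 12, 17]
insert 23:
  append 23 at index 7 → [7, 9, 10, 11, 30, 12, 17, 23] (no swap needed)
extract-min → returns 7:
  remove root 7; move last element 23 to root → [23, 9, 10, 11, 30, 12, 17]
  23 vs smaller child 9 at index 1, swap → [9, 23, 10, 11, 30, 12, 17]
  23 vs smaller child 11 at index 3, swap → [9, 11, 10, 23, 30, 12, 17]

[9, 11, 10, 23, 30, 12, 17]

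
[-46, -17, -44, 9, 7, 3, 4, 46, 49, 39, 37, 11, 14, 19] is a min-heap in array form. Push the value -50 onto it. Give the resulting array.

append -50 at index 14 → [-46, -17, -44, 9, 7, 3, 4, 46, 49, 39, 37, 11, 14, 19, -50]
-50 < parent 4 at index 6, swap → [-46, -17, -44, 9, 7, 3, -50, 46, 49, 39, 37, 11, 14, 19, 4]
-50 < parent -44 at index 2, swap → [-46, -17, -50, 9, 7, 3, -44, 46, 49, 39, 37, 11, 14, 19, 4]
-50 < parent -46 at index 0, swap → [-50, -17, -46, 9, 7, 3, -44, 46, 49, 39, 37, 11, 14, 19, 4]

[-50, -17, -46, 9, 7, 3, -44, 46, 49, 39, 37, 11, 14, 19, 4]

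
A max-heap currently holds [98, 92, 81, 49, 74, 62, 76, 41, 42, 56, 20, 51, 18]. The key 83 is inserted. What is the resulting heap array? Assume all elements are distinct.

[98, 92, 83, 49, 74, 62, 81, 41, 42, 56, 20, 51, 18, 76]

append 83 at index 13 → [98, 92, 81, 49, 74, 62, 76, 41, 42, 56, 20, 51, 18, 83]
83 > parent 76 at index 6, swap → [98, 92, 81, 49, 74, 62, 83, 41, 42, 56, 20, 51, 18, 76]
83 > parent 81 at index 2, swap → [98, 92, 83, 49, 74, 62, 81, 41, 42, 56, 20, 51, 18, 76]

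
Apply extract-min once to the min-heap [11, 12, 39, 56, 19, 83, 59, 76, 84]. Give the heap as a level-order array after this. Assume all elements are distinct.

remove root 11; move last element 84 to root → [84, 12, 39, 56, 19, 83, 59, 76]
84 vs smaller child 12 at index 1, swap → [12, 84, 39, 56, 19, 83, 59, 76]
84 vs smaller child 19 at index 4, swap → [12, 19, 39, 56, 84, 83, 59, 76]

[12, 19, 39, 56, 84, 83, 59, 76]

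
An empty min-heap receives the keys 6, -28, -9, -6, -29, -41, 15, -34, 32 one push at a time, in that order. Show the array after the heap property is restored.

[-41, -34, -29, -28, -6, -9, 15, 6, 32]

Insert 6:
  append 6 at index 0 → [6] (no swap needed)
Insert -28:
  append -28 at index 1 → [6, -28]
  -28 < parent 6 at index 0, swap → [-28, 6]
Insert -9:
  append -9 at index 2 → [-28, 6, -9] (no swap needed)
Insert -6:
  append -6 at index 3 → [-28, 6, -9, -6]
  -6 < parent 6 at index 1, swap → [-28, -6, -9, 6]
Insert -29:
  append -29 at index 4 → [-28, -6, -9, 6, -29]
  -29 < parent -6 at index 1, swap → [-28, -29, -9, 6, -6]
  -29 < parent -28 at index 0, swap → [-29, -28, -9, 6, -6]
Insert -41:
  append -41 at index 5 → [-29, -28, -9, 6, -6, -41]
  -41 < parent -9 at index 2, swap → [-29, -28, -41, 6, -6, -9]
  -41 < parent -29 at index 0, swap → [-41, -28, -29, 6, -6, -9]
Insert 15:
  append 15 at index 6 → [-41, -28, -29, 6, -6, -9, 15] (no swap needed)
Insert -34:
  append -34 at index 7 → [-41, -28, -29, 6, -6, -9, 15, -34]
  -34 < parent 6 at index 3, swap → [-41, -28, -29, -34, -6, -9, 15, 6]
  -34 < parent -28 at index 1, swap → [-41, -34, -29, -28, -6, -9, 15, 6]
Insert 32:
  append 32 at index 8 → [-41, -34, -29, -28, -6, -9, 15, 6, 32] (no swap needed)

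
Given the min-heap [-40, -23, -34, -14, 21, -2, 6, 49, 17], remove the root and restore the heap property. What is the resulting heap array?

[-34, -23, -2, -14, 21, 17, 6, 49]

remove root -40; move last element 17 to root → [17, -23, -34, -14, 21, -2, 6, 49]
17 vs smaller child -34 at index 2, swap → [-34, -23, 17, -14, 21, -2, 6, 49]
17 vs smaller child -2 at index 5, swap → [-34, -23, -2, -14, 21, 17, 6, 49]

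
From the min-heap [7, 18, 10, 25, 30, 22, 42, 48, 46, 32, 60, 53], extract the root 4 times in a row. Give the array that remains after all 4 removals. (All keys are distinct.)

[25, 30, 32, 46, 60, 53, 42, 48]

extract-min #1 returns 7:
  remove root 7; move last element 53 to root → [53, 18, 10, 25, 30, 22, 42, 48, 46, 32, 60]
  53 vs smaller child 10 at index 2, swap → [10, 18, 53, 25, 30, 22, 42, 48, 46, 32, 60]
  53 vs smaller child 22 at index 5, swap → [10, 18, 22, 25, 30, 53, 42, 48, 46, 32, 60]
extract-min #2 returns 10:
  remove root 10; move last element 60 to root → [60, 18, 22, 25, 30, 53, 42, 48, 46, 32]
  60 vs smaller child 18 at index 1, swap → [18, 60, 22, 25, 30, 53, 42, 48, 46, 32]
  60 vs smaller child 25 at index 3, swap → [18, 25, 22, 60, 30, 53, 42, 48, 46, 32]
  60 vs smaller child 46 at index 8, swap → [18, 25, 22, 46, 30, 53, 42, 48, 60, 32]
extract-min #3 returns 18:
  remove root 18; move last element 32 to root → [32, 25, 22, 46, 30, 53, 42, 48, 60]
  32 vs smaller child 22 at index 2, swap → [22, 25, 32, 46, 30, 53, 42, 48, 60]
extract-min #4 returns 22:
  remove root 22; move last element 60 to root → [60, 25, 32, 46, 30, 53, 42, 48]
  60 vs smaller child 25 at index 1, swap → [25, 60, 32, 46, 30, 53, 42, 48]
  60 vs smaller child 30 at index 4, swap → [25, 30, 32, 46, 60, 53, 42, 48]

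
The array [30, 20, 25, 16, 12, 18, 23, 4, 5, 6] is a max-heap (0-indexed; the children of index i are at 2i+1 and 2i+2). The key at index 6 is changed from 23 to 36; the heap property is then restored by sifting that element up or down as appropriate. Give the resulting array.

set index 6 from 23 to 36 → [30, 20, 25, 16, 12, 18, 36, 4, 5, 6]
36 > parent 25 at index 2, swap → [30, 20, 36, 16, 12, 18, 25, 4, 5, 6]
36 > parent 30 at index 0, swap → [36, 20, 30, 16, 12, 18, 25, 4, 5, 6]

[36, 20, 30, 16, 12, 18, 25, 4, 5, 6]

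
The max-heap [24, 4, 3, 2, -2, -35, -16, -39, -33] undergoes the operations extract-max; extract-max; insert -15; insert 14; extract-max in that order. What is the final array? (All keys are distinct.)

[3, 2, -16, -15, -2, -35, -39, -33]

extract-max → returns 24:
  remove root 24; move last element -33 to root → [-33, 4, 3, 2, -2, -35, -16, -39]
  -33 vs larger child 4 at index 1, swap → [4, -33, 3, 2, -2, -35, -16, -39]
  -33 vs larger child 2 at index 3, swap → [4, 2, 3, -33, -2, -35, -16, -39]
extract-max → returns 4:
  remove root 4; move last element -39 to root → [-39, 2, 3, -33, -2, -35, -16]
  -39 vs larger child 3 at index 2, swap → [3, 2, -39, -33, -2, -35, -16]
  -39 vs larger child -16 at index 6, swap → [3, 2, -16, -33, -2, -35, -39]
insert -15:
  append -15 at index 7 → [3, 2, -16, -33, -2, -35, -39, -15]
  -15 > parent -33 at index 3, swap → [3, 2, -16, -15, -2, -35, -39, -33]
insert 14:
  append 14 at index 8 → [3, 2, -16, -15, -2, -35, -39, -33, 14]
  14 > parent -15 at index 3, swap → [3, 2, -16, 14, -2, -35, -39, -33, -15]
  14 > parent 2 at index 1, swap → [3, 14, -16, 2, -2, -35, -39, -33, -15]
  14 > parent 3 at index 0, swap → [14, 3, -16, 2, -2, -35, -39, -33, -15]
extract-max → returns 14:
  remove root 14; move last element -15 to root → [-15, 3, -16, 2, -2, -35, -39, -33]
  -15 vs larger child 3 at index 1, swap → [3, -15, -16, 2, -2, -35, -39, -33]
  -15 vs larger child 2 at index 3, swap → [3, 2, -16, -15, -2, -35, -39, -33]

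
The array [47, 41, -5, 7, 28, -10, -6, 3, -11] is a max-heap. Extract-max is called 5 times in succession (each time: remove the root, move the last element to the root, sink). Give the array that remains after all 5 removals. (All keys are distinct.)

extract-max #1 returns 47:
  remove root 47; move last element -11 to root → [-11, 41, -5, 7, 28, -10, -6, 3]
  -11 vs larger child 41 at index 1, swap → [41, -11, -5, 7, 28, -10, -6, 3]
  -11 vs larger child 28 at index 4, swap → [41, 28, -5, 7, -11, -10, -6, 3]
extract-max #2 returns 41:
  remove root 41; move last element 3 to root → [3, 28, -5, 7, -11, -10, -6]
  3 vs larger child 28 at index 1, swap → [28, 3, -5, 7, -11, -10, -6]
  3 vs larger child 7 at index 3, swap → [28, 7, -5, 3, -11, -10, -6]
extract-max #3 returns 28:
  remove root 28; move last element -6 to root → [-6, 7, -5, 3, -11, -10]
  -6 vs larger child 7 at index 1, swap → [7, -6, -5, 3, -11, -10]
  -6 vs larger child 3 at index 3, swap → [7, 3, -5, -6, -11, -10]
extract-max #4 returns 7:
  remove root 7; move last element -10 to root → [-10, 3, -5, -6, -11]
  -10 vs larger child 3 at index 1, swap → [3, -10, -5, -6, -11]
  -10 vs larger child -6 at index 3, swap → [3, -6, -5, -10, -11]
extract-max #5 returns 3:
  remove root 3; move last element -11 to root → [-11, -6, -5, -10]
  -11 vs larger child -5 at index 2, swap → [-5, -6, -11, -10]

[-5, -6, -11, -10]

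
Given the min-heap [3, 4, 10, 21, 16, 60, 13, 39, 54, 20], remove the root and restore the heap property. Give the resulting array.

remove root 3; move last element 20 to root → [20, 4, 10, 21, 16, 60, 13, 39, 54]
20 vs smaller child 4 at index 1, swap → [4, 20, 10, 21, 16, 60, 13, 39, 54]
20 vs smaller child 16 at index 4, swap → [4, 16, 10, 21, 20, 60, 13, 39, 54]

[4, 16, 10, 21, 20, 60, 13, 39, 54]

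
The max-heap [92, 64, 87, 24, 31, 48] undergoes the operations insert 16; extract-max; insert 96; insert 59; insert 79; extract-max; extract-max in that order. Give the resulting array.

insert 16:
  append 16 at index 6 → [92, 64, 87, 24, 31, 48, 16] (no swap needed)
extract-max → returns 92:
  remove root 92; move last element 16 to root → [16, 64, 87, 24, 31, 48]
  16 vs larger child 87 at index 2, swap → [87, 64, 16, 24, 31, 48]
  16 vs only child 48 at index 5, swap → [87, 64, 48, 24, 31, 16]
insert 96:
  append 96 at index 6 → [87, 64, 48, 24, 31, 16, 96]
  96 > parent 48 at index 2, swap → [87, 64, 96, 24, 31, 16, 48]
  96 > parent 87 at index 0, swap → [96, 64, 87, 24, 31, 16, 48]
insert 59:
  append 59 at index 7 → [96, 64, 87, 24, 31, 16, 48, 59]
  59 > parent 24 at index 3, swap → [96, 64, 87, 59, 31, 16, 48, 24]
insert 79:
  append 79 at index 8 → [96, 64, 87, 59, 31, 16, 48, 24, 79]
  79 > parent 59 at index 3, swap → [96, 64, 87, 79, 31, 16, 48, 24, 59]
  79 > parent 64 at index 1, swap → [96, 79, 87, 64, 31, 16, 48, 24, 59]
extract-max → returns 96:
  remove root 96; move last element 59 to root → [59, 79, 87, 64, 31, 16, 48, 24]
  59 vs larger child 87 at index 2, swap → [87, 79, 59, 64, 31, 16, 48, 24]
extract-max → returns 87:
  remove root 87; move last element 24 to root → [24, 79, 59, 64, 31, 16, 48]
  24 vs larger child 79 at index 1, swap → [79, 24, 59, 64, 31, 16, 48]
  24 vs larger child 64 at index 3, swap → [79, 64, 59, 24, 31, 16, 48]

[79, 64, 59, 24, 31, 16, 48]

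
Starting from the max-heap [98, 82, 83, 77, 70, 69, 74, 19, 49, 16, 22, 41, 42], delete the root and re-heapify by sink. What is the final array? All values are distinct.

[83, 82, 74, 77, 70, 69, 42, 19, 49, 16, 22, 41]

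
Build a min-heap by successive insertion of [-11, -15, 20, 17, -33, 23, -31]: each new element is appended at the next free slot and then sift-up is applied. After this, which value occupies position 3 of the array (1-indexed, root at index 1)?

-31

Insert -11:
  append -11 at index 1 → [-11] (no swap needed)
Insert -15:
  append -15 at index 2 → [-11, -15]
  -15 < parent -11 at index 1, swap → [-15, -11]
Insert 20:
  append 20 at index 3 → [-15, -11, 20] (no swap needed)
Insert 17:
  append 17 at index 4 → [-15, -11, 20, 17] (no swap needed)
Insert -33:
  append -33 at index 5 → [-15, -11, 20, 17, -33]
  -33 < parent -11 at index 2, swap → [-15, -33, 20, 17, -11]
  -33 < parent -15 at index 1, swap → [-33, -15, 20, 17, -11]
Insert 23:
  append 23 at index 6 → [-33, -15, 20, 17, -11, 23] (no swap needed)
Insert -31:
  append -31 at index 7 → [-33, -15, 20, 17, -11, 23, -31]
  -31 < parent 20 at index 3, swap → [-33, -15, -31, 17, -11, 23, 20]
resulting array: [-33, -15, -31, 17, -11, 23, 20]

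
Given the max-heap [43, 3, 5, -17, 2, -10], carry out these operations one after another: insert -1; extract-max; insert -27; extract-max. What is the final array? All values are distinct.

[3, 2, -1, -17, -27, -10]

insert -1:
  append -1 at index 6 → [43, 3, 5, -17, 2, -10, -1] (no swap needed)
extract-max → returns 43:
  remove root 43; move last element -1 to root → [-1, 3, 5, -17, 2, -10]
  -1 vs larger child 5 at index 2, swap → [5, 3, -1, -17, 2, -10]
insert -27:
  append -27 at index 6 → [5, 3, -1, -17, 2, -10, -27] (no swap needed)
extract-max → returns 5:
  remove root 5; move last element -27 to root → [-27, 3, -1, -17, 2, -10]
  -27 vs larger child 3 at index 1, swap → [3, -27, -1, -17, 2, -10]
  -27 vs larger child 2 at index 4, swap → [3, 2, -1, -17, -27, -10]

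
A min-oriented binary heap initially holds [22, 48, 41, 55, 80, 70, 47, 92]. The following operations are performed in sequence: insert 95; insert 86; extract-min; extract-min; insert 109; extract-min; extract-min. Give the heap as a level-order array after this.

[55, 80, 70, 92, 109, 95, 86]

insert 95:
  append 95 at index 8 → [22, 48, 41, 55, 80, 70, 47, 92, 95] (no swap needed)
insert 86:
  append 86 at index 9 → [22, 48, 41, 55, 80, 70, 47, 92, 95, 86] (no swap needed)
extract-min → returns 22:
  remove root 22; move last element 86 to root → [86, 48, 41, 55, 80, 70, 47, 92, 95]
  86 vs smaller child 41 at index 2, swap → [41, 48, 86, 55, 80, 70, 47, 92, 95]
  86 vs smaller child 47 at index 6, swap → [41, 48, 47, 55, 80, 70, 86, 92, 95]
extract-min → returns 41:
  remove root 41; move last element 95 to root → [95, 48, 47, 55, 80, 70, 86, 92]
  95 vs smaller child 47 at index 2, swap → [47, 48, 95, 55, 80, 70, 86, 92]
  95 vs smaller child 70 at index 5, swap → [47, 48, 70, 55, 80, 95, 86, 92]
insert 109:
  append 109 at index 8 → [47, 48, 70, 55, 80, 95, 86, 92, 109] (no swap needed)
extract-min → returns 47:
  remove root 47; move last element 109 to root → [109, 48, 70, 55, 80, 95, 86, 92]
  109 vs smaller child 48 at index 1, swap → [48, 109, 70, 55, 80, 95, 86, 92]
  109 vs smaller child 55 at index 3, swap → [48, 55, 70, 109, 80, 95, 86, 92]
  109 vs only child 92 at index 7, swap → [48, 55, 70, 92, 80, 95, 86, 109]
extract-min → returns 48:
  remove root 48; move last element 109 to root → [109, 55, 70, 92, 80, 95, 86]
  109 vs smaller child 55 at index 1, swap → [55, 109, 70, 92, 80, 95, 86]
  109 vs smaller child 80 at index 4, swap → [55, 80, 70, 92, 109, 95, 86]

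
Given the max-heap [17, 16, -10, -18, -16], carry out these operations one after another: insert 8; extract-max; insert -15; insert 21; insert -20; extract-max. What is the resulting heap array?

insert 8:
  append 8 at index 5 → [17, 16, -10, -18, -16, 8]
  8 > parent -10 at index 2, swap → [17, 16, 8, -18, -16, -10]
extract-max → returns 17:
  remove root 17; move last element -10 to root → [-10, 16, 8, -18, -16]
  -10 vs larger child 16 at index 1, swap → [16, -10, 8, -18, -16]
insert -15:
  append -15 at index 5 → [16, -10, 8, -18, -16, -15] (no swap needed)
insert 21:
  append 21 at index 6 → [16, -10, 8, -18, -16, -15, 21]
  21 > parent 8 at index 2, swap → [16, -10, 21, -18, -16, -15, 8]
  21 > parent 16 at index 0, swap → [21, -10, 16, -18, -16, -15, 8]
insert -20:
  append -20 at index 7 → [21, -10, 16, -18, -16, -15, 8, -20] (no swap needed)
extract-max → returns 21:
  remove root 21; move last element -20 to root → [-20, -10, 16, -18, -16, -15, 8]
  -20 vs larger child 16 at index 2, swap → [16, -10, -20, -18, -16, -15, 8]
  -20 vs larger child 8 at index 6, swap → [16, -10, 8, -18, -16, -15, -20]

[16, -10, 8, -18, -16, -15, -20]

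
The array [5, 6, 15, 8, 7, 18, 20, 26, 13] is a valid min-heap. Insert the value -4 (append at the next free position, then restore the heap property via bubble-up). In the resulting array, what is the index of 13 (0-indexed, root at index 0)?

append -4 at index 9 → [5, 6, 15, 8, 7, 18, 20, 26, 13, -4]
-4 < parent 7 at index 4, swap → [5, 6, 15, 8, -4, 18, 20, 26, 13, 7]
-4 < parent 6 at index 1, swap → [5, -4, 15, 8, 6, 18, 20, 26, 13, 7]
-4 < parent 5 at index 0, swap → [-4, 5, 15, 8, 6, 18, 20, 26, 13, 7]
resulting array: [-4, 5, 15, 8, 6, 18, 20, 26, 13, 7]

8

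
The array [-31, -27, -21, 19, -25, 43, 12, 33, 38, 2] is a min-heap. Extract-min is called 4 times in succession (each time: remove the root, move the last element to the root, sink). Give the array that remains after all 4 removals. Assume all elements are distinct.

extract-min #1 returns -31:
  remove root -31; move last element 2 to root → [2, -27, -21, 19, -25, 43, 12, 33, 38]
  2 vs smaller child -27 at index 1, swap → [-27, 2, -21, 19, -25, 43, 12, 33, 38]
  2 vs smaller child -25 at index 4, swap → [-27, -25, -21, 19, 2, 43, 12, 33, 38]
extract-min #2 returns -27:
  remove root -27; move last element 38 to root → [38, -25, -21, 19, 2, 43, 12, 33]
  38 vs smaller child -25 at index 1, swap → [-25, 38, -21, 19, 2, 43, 12, 33]
  38 vs smaller child 2 at index 4, swap → [-25, 2, -21, 19, 38, 43, 12, 33]
extract-min #3 returns -25:
  remove root -25; move last element 33 to root → [33, 2, -21, 19, 38, 43, 12]
  33 vs smaller child -21 at index 2, swap → [-21, 2, 33, 19, 38, 43, 12]
  33 vs smaller child 12 at index 6, swap → [-21, 2, 12, 19, 38, 43, 33]
extract-min #4 returns -21:
  remove root -21; move last element 33 to root → [33, 2, 12, 19, 38, 43]
  33 vs smaller child 2 at index 1, swap → [2, 33, 12, 19, 38, 43]
  33 vs smaller child 19 at index 3, swap → [2, 19, 12, 33, 38, 43]

[2, 19, 12, 33, 38, 43]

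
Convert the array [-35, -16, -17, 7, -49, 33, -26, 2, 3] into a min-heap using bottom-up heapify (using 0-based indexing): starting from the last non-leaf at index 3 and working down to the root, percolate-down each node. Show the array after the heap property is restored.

[-49, -35, -26, 2, -16, 33, -17, 7, 3]

sift down from index 3:
  7 vs smaller child 2 at index 7, swap → [-35, -16, -17, 2, -49, 33, -26, 7, 3]
sift down from index 2:
  -17 vs smaller child -26 at index 6, swap → [-35, -16, -26, 2, -49, 33, -17, 7, 3]
sift down from index 1:
  -16 vs smaller child -49 at index 4, swap → [-35, -49, -26, 2, -16, 33, -17, 7, 3]
sift down from index 0:
  -35 vs smaller child -49 at index 1, swap → [-49, -35, -26, 2, -16, 33, -17, 7, 3]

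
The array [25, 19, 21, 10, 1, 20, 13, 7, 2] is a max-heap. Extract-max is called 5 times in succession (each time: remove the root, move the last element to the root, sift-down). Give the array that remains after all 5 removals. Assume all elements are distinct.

extract-max #1 returns 25:
  remove root 25; move last element 2 to root → [2, 19, 21, 10, 1, 20, 13, 7]
  2 vs larger child 21 at index 2, swap → [21, 19, 2, 10, 1, 20, 13, 7]
  2 vs larger child 20 at index 5, swap → [21, 19, 20, 10, 1, 2, 13, 7]
extract-max #2 returns 21:
  remove root 21; move last element 7 to root → [7, 19, 20, 10, 1, 2, 13]
  7 vs larger child 20 at index 2, swap → [20, 19, 7, 10, 1, 2, 13]
  7 vs larger child 13 at index 6, swap → [20, 19, 13, 10, 1, 2, 7]
extract-max #3 returns 20:
  remove root 20; move last element 7 to root → [7, 19, 13, 10, 1, 2]
  7 vs larger child 19 at index 1, swap → [19, 7, 13, 10, 1, 2]
  7 vs larger child 10 at index 3, swap → [19, 10, 13, 7, 1, 2]
extract-max #4 returns 19:
  remove root 19; move last element 2 to root → [2, 10, 13, 7, 1]
  2 vs larger child 13 at index 2, swap → [13, 10, 2, 7, 1]
extract-max #5 returns 13:
  remove root 13; move last element 1 to root → [1, 10, 2, 7]
  1 vs larger child 10 at index 1, swap → [10, 1, 2, 7]
  1 vs only child 7 at index 3, swap → [10, 7, 2, 1]

[10, 7, 2, 1]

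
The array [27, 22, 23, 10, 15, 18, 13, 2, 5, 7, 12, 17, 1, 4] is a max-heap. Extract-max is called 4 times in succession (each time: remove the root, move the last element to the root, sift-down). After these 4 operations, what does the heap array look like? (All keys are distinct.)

[17, 15, 13, 10, 12, 4, 1, 2, 5, 7]

extract-max #1 returns 27:
  remove root 27; move last element 4 to root → [4, 22, 23, 10, 15, 18, 13, 2, 5, 7, 12, 17, 1]
  4 vs larger child 23 at index 2, swap → [23, 22, 4, 10, 15, 18, 13, 2, 5, 7, 12, 17, 1]
  4 vs larger child 18 at index 5, swap → [23, 22, 18, 10, 15, 4, 13, 2, 5, 7, 12, 17, 1]
  4 vs larger child 17 at index 11, swap → [23, 22, 18, 10, 15, 17, 13, 2, 5, 7, 12, 4, 1]
extract-max #2 returns 23:
  remove root 23; move last element 1 to root → [1, 22, 18, 10, 15, 17, 13, 2, 5, 7, 12, 4]
  1 vs larger child 22 at index 1, swap → [22, 1, 18, 10, 15, 17, 13, 2, 5, 7, 12, 4]
  1 vs larger child 15 at index 4, swap → [22, 15, 18, 10, 1, 17, 13, 2, 5, 7, 12, 4]
  1 vs larger child 12 at index 10, swap → [22, 15, 18, 10, 12, 17, 13, 2, 5, 7, 1, 4]
extract-max #3 returns 22:
  remove root 22; move last element 4 to root → [4, 15, 18, 10, 12, 17, 13, 2, 5, 7, 1]
  4 vs larger child 18 at index 2, swap → [18, 15, 4, 10, 12, 17, 13, 2, 5, 7, 1]
  4 vs larger child 17 at index 5, swap → [18, 15, 17, 10, 12, 4, 13, 2, 5, 7, 1]
extract-max #4 returns 18:
  remove root 18; move last element 1 to root → [1, 15, 17, 10, 12, 4, 13, 2, 5, 7]
  1 vs larger child 17 at index 2, swap → [17, 15, 1, 10, 12, 4, 13, 2, 5, 7]
  1 vs larger child 13 at index 6, swap → [17, 15, 13, 10, 12, 4, 1, 2, 5, 7]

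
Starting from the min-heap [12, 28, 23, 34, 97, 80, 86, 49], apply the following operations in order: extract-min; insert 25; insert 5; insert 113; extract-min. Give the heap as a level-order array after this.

extract-min → returns 12:
  remove root 12; move last element 49 to root → [49, 28, 23, 34, 97, 80, 86]
  49 vs smaller child 23 at index 2, swap → [23, 28, 49, 34, 97, 80, 86]
insert 25:
  append 25 at index 7 → [23, 28, 49, 34, 97, 80, 86, 25]
  25 < parent 34 at index 3, swap → [23, 28, 49, 25, 97, 80, 86, 34]
  25 < parent 28 at index 1, swap → [23, 25, 49, 28, 97, 80, 86, 34]
insert 5:
  append 5 at index 8 → [23, 25, 49, 28, 97, 80, 86, 34, 5]
  5 < parent 28 at index 3, swap → [23, 25, 49, 5, 97, 80, 86, 34, 28]
  5 < parent 25 at index 1, swap → [23, 5, 49, 25, 97, 80, 86, 34, 28]
  5 < parent 23 at index 0, swap → [5, 23, 49, 25, 97, 80, 86, 34, 28]
insert 113:
  append 113 at index 9 → [5, 23, 49, 25, 97, 80, 86, 34, 28, 113] (no swap needed)
extract-min → returns 5:
  remove root 5; move last element 113 to root → [113, 23, 49, 25, 97, 80, 86, 34, 28]
  113 vs smaller child 23 at index 1, swap → [23, 113, 49, 25, 97, 80, 86, 34, 28]
  113 vs smaller child 25 at index 3, swap → [23, 25, 49, 113, 97, 80, 86, 34, 28]
  113 vs smaller child 28 at index 8, swap → [23, 25, 49, 28, 97, 80, 86, 34, 113]

[23, 25, 49, 28, 97, 80, 86, 34, 113]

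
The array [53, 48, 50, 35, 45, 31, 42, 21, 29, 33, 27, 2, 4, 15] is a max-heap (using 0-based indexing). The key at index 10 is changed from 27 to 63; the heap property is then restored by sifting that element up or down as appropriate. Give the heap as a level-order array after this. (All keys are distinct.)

set index 10 from 27 to 63 → [53, 48, 50, 35, 45, 31, 42, 21, 29, 33, 63, 2, 4, 15]
63 > parent 45 at index 4, swap → [53, 48, 50, 35, 63, 31, 42, 21, 29, 33, 45, 2, 4, 15]
63 > parent 48 at index 1, swap → [53, 63, 50, 35, 48, 31, 42, 21, 29, 33, 45, 2, 4, 15]
63 > parent 53 at index 0, swap → [63, 53, 50, 35, 48, 31, 42, 21, 29, 33, 45, 2, 4, 15]

[63, 53, 50, 35, 48, 31, 42, 21, 29, 33, 45, 2, 4, 15]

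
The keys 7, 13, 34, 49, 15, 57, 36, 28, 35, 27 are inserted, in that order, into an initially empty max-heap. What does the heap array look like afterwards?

[57, 35, 49, 34, 27, 13, 36, 7, 28, 15]

Insert 7:
  append 7 at index 0 → [7] (no swap needed)
Insert 13:
  append 13 at index 1 → [7, 13]
  13 > parent 7 at index 0, swap → [13, 7]
Insert 34:
  append 34 at index 2 → [13, 7, 34]
  34 > parent 13 at index 0, swap → [34, 7, 13]
Insert 49:
  append 49 at index 3 → [34, 7, 13, 49]
  49 > parent 7 at index 1, swap → [34, 49, 13, 7]
  49 > parent 34 at index 0, swap → [49, 34, 13, 7]
Insert 15:
  append 15 at index 4 → [49, 34, 13, 7, 15] (no swap needed)
Insert 57:
  append 57 at index 5 → [49, 34, 13, 7, 15, 57]
  57 > parent 13 at index 2, swap → [49, 34, 57, 7, 15, 13]
  57 > parent 49 at index 0, swap → [57, 34, 49, 7, 15, 13]
Insert 36:
  append 36 at index 6 → [57, 34, 49, 7, 15, 13, 36] (no swap needed)
Insert 28:
  append 28 at index 7 → [57, 34, 49, 7, 15, 13, 36, 28]
  28 > parent 7 at index 3, swap → [57, 34, 49, 28, 15, 13, 36, 7]
Insert 35:
  append 35 at index 8 → [57, 34, 49, 28, 15, 13, 36, 7, 35]
  35 > parent 28 at index 3, swap → [57, 34, 49, 35, 15, 13, 36, 7, 28]
  35 > parent 34 at index 1, swap → [57, 35, 49, 34, 15, 13, 36, 7, 28]
Insert 27:
  append 27 at index 9 → [57, 35, 49, 34, 15, 13, 36, 7, 28, 27]
  27 > parent 15 at index 4, swap → [57, 35, 49, 34, 27, 13, 36, 7, 28, 15]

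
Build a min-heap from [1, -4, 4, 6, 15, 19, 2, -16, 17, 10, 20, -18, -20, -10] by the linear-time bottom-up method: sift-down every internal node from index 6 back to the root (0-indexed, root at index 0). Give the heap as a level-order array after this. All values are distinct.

sift down from index 6:
  2 vs only child -10 at index 13, swap → [1, -4, 4, 6, 15, 19, -10, -16, 17, 10, 20, -18, -20, 2]
sift down from index 5:
  19 vs smaller child -20 at index 12, swap → [1, -4, 4, 6, 15, -20, -10, -16, 17, 10, 20, -18, 19, 2]
sift down from index 4:
  15 vs smaller child 10 at index 9, swap → [1, -4, 4, 6, 10, -20, -10, -16, 17, 15, 20, -18, 19, 2]
sift down from index 3:
  6 vs smaller child -16 at index 7, swap → [1, -4, 4, -16, 10, -20, -10, 6, 17, 15, 20, -18, 19, 2]
sift down from index 2:
  4 vs smaller child -20 at index 5, swap → [1, -4, -20, -16, 10, 4, -10, 6, 17, 15, 20, -18, 19, 2]
  4 vs smaller child -18 at index 11, swap → [1, -4, -20, -16, 10, -18, -10, 6, 17, 15, 20, 4, 19, 2]
sift down from index 1:
  -4 vs smaller child -16 at index 3, swap → [1, -16, -20, -4, 10, -18, -10, 6, 17, 15, 20, 4, 19, 2]
sift down from index 0:
  1 vs smaller child -20 at index 2, swap → [-20, -16, 1, -4, 10, -18, -10, 6, 17, 15, 20, 4, 19, 2]
  1 vs smaller child -18 at index 5, swap → [-20, -16, -18, -4, 10, 1, -10, 6, 17, 15, 20, 4, 19, 2]

[-20, -16, -18, -4, 10, 1, -10, 6, 17, 15, 20, 4, 19, 2]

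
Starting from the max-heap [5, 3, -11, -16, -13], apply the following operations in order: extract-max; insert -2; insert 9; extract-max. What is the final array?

extract-max → returns 5:
  remove root 5; move last element -13 to root → [-13, 3, -11, -16]
  -13 vs larger child 3 at index 1, swap → [3, -13, -11, -16]
insert -2:
  append -2 at index 4 → [3, -13, -11, -16, -2]
  -2 > parent -13 at index 1, swap → [3, -2, -11, -16, -13]
insert 9:
  append 9 at index 5 → [3, -2, -11, -16, -13, 9]
  9 > parent -11 at index 2, swap → [3, -2, 9, -16, -13, -11]
  9 > parent 3 at index 0, swap → [9, -2, 3, -16, -13, -11]
extract-max → returns 9:
  remove root 9; move last element -11 to root → [-11, -2, 3, -16, -13]
  -11 vs larger child 3 at index 2, swap → [3, -2, -11, -16, -13]

[3, -2, -11, -16, -13]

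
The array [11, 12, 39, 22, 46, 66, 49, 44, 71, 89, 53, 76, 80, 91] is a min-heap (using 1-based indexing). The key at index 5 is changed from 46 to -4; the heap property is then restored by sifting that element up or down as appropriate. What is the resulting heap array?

set index 5 from 46 to -4 → [11, 12, 39, 22, -4, 66, 49, 44, 71, 89, 53, 76, 80, 91]
-4 < parent 12 at index 2, swap → [11, -4, 39, 22, 12, 66, 49, 44, 71, 89, 53, 76, 80, 91]
-4 < parent 11 at index 1, swap → [-4, 11, 39, 22, 12, 66, 49, 44, 71, 89, 53, 76, 80, 91]

[-4, 11, 39, 22, 12, 66, 49, 44, 71, 89, 53, 76, 80, 91]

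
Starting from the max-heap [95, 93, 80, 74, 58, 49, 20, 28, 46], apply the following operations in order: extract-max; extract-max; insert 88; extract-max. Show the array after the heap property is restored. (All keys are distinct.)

[80, 74, 49, 46, 58, 28, 20]

extract-max → returns 95:
  remove root 95; move last element 46 to root → [46, 93, 80, 74, 58, 49, 20, 28]
  46 vs larger child 93 at index 1, swap → [93, 46, 80, 74, 58, 49, 20, 28]
  46 vs larger child 74 at index 3, swap → [93, 74, 80, 46, 58, 49, 20, 28]
extract-max → returns 93:
  remove root 93; move last element 28 to root → [28, 74, 80, 46, 58, 49, 20]
  28 vs larger child 80 at index 2, swap → [80, 74, 28, 46, 58, 49, 20]
  28 vs larger child 49 at index 5, swap → [80, 74, 49, 46, 58, 28, 20]
insert 88:
  append 88 at index 7 → [80, 74, 49, 46, 58, 28, 20, 88]
  88 > parent 46 at index 3, swap → [80, 74, 49, 88, 58, 28, 20, 46]
  88 > parent 74 at index 1, swap → [80, 88, 49, 74, 58, 28, 20, 46]
  88 > parent 80 at index 0, swap → [88, 80, 49, 74, 58, 28, 20, 46]
extract-max → returns 88:
  remove root 88; move last element 46 to root → [46, 80, 49, 74, 58, 28, 20]
  46 vs larger child 80 at index 1, swap → [80, 46, 49, 74, 58, 28, 20]
  46 vs larger child 74 at index 3, swap → [80, 74, 49, 46, 58, 28, 20]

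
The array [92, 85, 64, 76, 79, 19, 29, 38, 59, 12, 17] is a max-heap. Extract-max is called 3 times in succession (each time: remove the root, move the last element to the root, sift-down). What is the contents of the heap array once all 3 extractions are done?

extract-max #1 returns 92:
  remove root 92; move last element 17 to root → [17, 85, 64, 76, 79, 19, 29, 38, 59, 12]
  17 vs larger child 85 at index 1, swap → [85, 17, 64, 76, 79, 19, 29, 38, 59, 12]
  17 vs larger child 79 at index 4, swap → [85, 79, 64, 76, 17, 19, 29, 38, 59, 12]
extract-max #2 returns 85:
  remove root 85; move last element 12 to root → [12, 79, 64, 76, 17, 19, 29, 38, 59]
  12 vs larger child 79 at index 1, swap → [79, 12, 64, 76, 17, 19, 29, 38, 59]
  12 vs larger child 76 at index 3, swap → [79, 76, 64, 12, 17, 19, 29, 38, 59]
  12 vs larger child 59 at index 8, swap → [79, 76, 64, 59, 17, 19, 29, 38, 12]
extract-max #3 returns 79:
  remove root 79; move last element 12 to root → [12, 76, 64, 59, 17, 19, 29, 38]
  12 vs larger child 76 at index 1, swap → [76, 12, 64, 59, 17, 19, 29, 38]
  12 vs larger child 59 at index 3, swap → [76, 59, 64, 12, 17, 19, 29, 38]
  12 vs only child 38 at index 7, swap → [76, 59, 64, 38, 17, 19, 29, 12]

[76, 59, 64, 38, 17, 19, 29, 12]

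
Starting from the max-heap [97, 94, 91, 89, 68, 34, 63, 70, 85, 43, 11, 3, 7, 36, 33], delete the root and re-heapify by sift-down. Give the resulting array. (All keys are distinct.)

remove root 97; move last element 33 to root → [33, 94, 91, 89, 68, 34, 63, 70, 85, 43, 11, 3, 7, 36]
33 vs larger child 94 at index 1, swap → [94, 33, 91, 89, 68, 34, 63, 70, 85, 43, 11, 3, 7, 36]
33 vs larger child 89 at index 3, swap → [94, 89, 91, 33, 68, 34, 63, 70, 85, 43, 11, 3, 7, 36]
33 vs larger child 85 at index 8, swap → [94, 89, 91, 85, 68, 34, 63, 70, 33, 43, 11, 3, 7, 36]

[94, 89, 91, 85, 68, 34, 63, 70, 33, 43, 11, 3, 7, 36]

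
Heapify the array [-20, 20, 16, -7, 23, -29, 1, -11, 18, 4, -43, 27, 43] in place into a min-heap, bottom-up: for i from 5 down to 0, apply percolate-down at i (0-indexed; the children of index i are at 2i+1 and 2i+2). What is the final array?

sift down from index 5: already satisfies heap property
sift down from index 4:
  23 vs smaller child -43 at index 10, swap → [-20, 20, 16, -7, -43, -29, 1, -11, 18, 4, 23, 27, 43]
sift down from index 3:
  -7 vs smaller child -11 at index 7, swap → [-20, 20, 16, -11, -43, -29, 1, -7, 18, 4, 23, 27, 43]
sift down from index 2:
  16 vs smaller child -29 at index 5, swap → [-20, 20, -29, -11, -43, 16, 1, -7, 18, 4, 23, 27, 43]
sift down from index 1:
  20 vs smaller child -43 at index 4, swap → [-20, -43, -29, -11, 20, 16, 1, -7, 18, 4, 23, 27, 43]
  20 vs smaller child 4 at index 9, swap → [-20, -43, -29, -11, 4, 16, 1, -7, 18, 20, 23, 27, 43]
sift down from index 0:
  -20 vs smaller child -43 at index 1, swap → [-43, -20, -29, -11, 4, 16, 1, -7, 18, 20, 23, 27, 43]

[-43, -20, -29, -11, 4, 16, 1, -7, 18, 20, 23, 27, 43]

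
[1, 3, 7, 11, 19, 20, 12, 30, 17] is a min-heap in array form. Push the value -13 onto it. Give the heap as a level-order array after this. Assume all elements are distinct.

[-13, 1, 7, 11, 3, 20, 12, 30, 17, 19]

append -13 at index 9 → [1, 3, 7, 11, 19, 20, 12, 30, 17, -13]
-13 < parent 19 at index 4, swap → [1, 3, 7, 11, -13, 20, 12, 30, 17, 19]
-13 < parent 3 at index 1, swap → [1, -13, 7, 11, 3, 20, 12, 30, 17, 19]
-13 < parent 1 at index 0, swap → [-13, 1, 7, 11, 3, 20, 12, 30, 17, 19]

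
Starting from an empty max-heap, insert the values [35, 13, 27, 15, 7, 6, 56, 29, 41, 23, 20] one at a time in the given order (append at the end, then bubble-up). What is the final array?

[56, 41, 35, 29, 23, 6, 27, 13, 15, 7, 20]

Insert 35:
  append 35 at index 0 → [35] (no swap needed)
Insert 13:
  append 13 at index 1 → [35, 13] (no swap needed)
Insert 27:
  append 27 at index 2 → [35, 13, 27] (no swap needed)
Insert 15:
  append 15 at index 3 → [35, 13, 27, 15]
  15 > parent 13 at index 1, swap → [35, 15, 27, 13]
Insert 7:
  append 7 at index 4 → [35, 15, 27, 13, 7] (no swap needed)
Insert 6:
  append 6 at index 5 → [35, 15, 27, 13, 7, 6] (no swap needed)
Insert 56:
  append 56 at index 6 → [35, 15, 27, 13, 7, 6, 56]
  56 > parent 27 at index 2, swap → [35, 15, 56, 13, 7, 6, 27]
  56 > parent 35 at index 0, swap → [56, 15, 35, 13, 7, 6, 27]
Insert 29:
  append 29 at index 7 → [56, 15, 35, 13, 7, 6, 27, 29]
  29 > parent 13 at index 3, swap → [56, 15, 35, 29, 7, 6, 27, 13]
  29 > parent 15 at index 1, swap → [56, 29, 35, 15, 7, 6, 27, 13]
Insert 41:
  append 41 at index 8 → [56, 29, 35, 15, 7, 6, 27, 13, 41]
  41 > parent 15 at index 3, swap → [56, 29, 35, 41, 7, 6, 27, 13, 15]
  41 > parent 29 at index 1, swap → [56, 41, 35, 29, 7, 6, 27, 13, 15]
Insert 23:
  append 23 at index 9 → [56, 41, 35, 29, 7, 6, 27, 13, 15, 23]
  23 > parent 7 at index 4, swap → [56, 41, 35, 29, 23, 6, 27, 13, 15, 7]
Insert 20:
  append 20 at index 10 → [56, 41, 35, 29, 23, 6, 27, 13, 15, 7, 20] (no swap needed)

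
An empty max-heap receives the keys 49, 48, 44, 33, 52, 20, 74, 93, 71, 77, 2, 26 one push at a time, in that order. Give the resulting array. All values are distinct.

[93, 77, 52, 71, 74, 26, 44, 33, 49, 48, 2, 20]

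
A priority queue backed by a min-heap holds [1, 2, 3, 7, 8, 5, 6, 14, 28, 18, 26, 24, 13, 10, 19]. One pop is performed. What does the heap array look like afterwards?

[2, 7, 3, 14, 8, 5, 6, 19, 28, 18, 26, 24, 13, 10]

remove root 1; move last element 19 to root → [19, 2, 3, 7, 8, 5, 6, 14, 28, 18, 26, 24, 13, 10]
19 vs smaller child 2 at index 1, swap → [2, 19, 3, 7, 8, 5, 6, 14, 28, 18, 26, 24, 13, 10]
19 vs smaller child 7 at index 3, swap → [2, 7, 3, 19, 8, 5, 6, 14, 28, 18, 26, 24, 13, 10]
19 vs smaller child 14 at index 7, swap → [2, 7, 3, 14, 8, 5, 6, 19, 28, 18, 26, 24, 13, 10]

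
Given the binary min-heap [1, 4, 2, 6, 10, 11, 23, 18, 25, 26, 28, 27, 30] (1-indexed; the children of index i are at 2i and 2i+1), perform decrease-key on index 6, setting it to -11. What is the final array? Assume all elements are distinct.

set index 6 from 11 to -11 → [1, 4, 2, 6, 10, -11, 23, 18, 25, 26, 28, 27, 30]
-11 < parent 2 at index 3, swap → [1, 4, -11, 6, 10, 2, 23, 18, 25, 26, 28, 27, 30]
-11 < parent 1 at index 1, swap → [-11, 4, 1, 6, 10, 2, 23, 18, 25, 26, 28, 27, 30]

[-11, 4, 1, 6, 10, 2, 23, 18, 25, 26, 28, 27, 30]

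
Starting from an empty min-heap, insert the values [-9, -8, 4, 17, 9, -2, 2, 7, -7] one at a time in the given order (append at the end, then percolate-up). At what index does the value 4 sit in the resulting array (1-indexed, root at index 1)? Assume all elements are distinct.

Insert -9:
  append -9 at index 1 → [-9] (no swap needed)
Insert -8:
  append -8 at index 2 → [-9, -8] (no swap needed)
Insert 4:
  append 4 at index 3 → [-9, -8, 4] (no swap needed)
Insert 17:
  append 17 at index 4 → [-9, -8, 4, 17] (no swap needed)
Insert 9:
  append 9 at index 5 → [-9, -8, 4, 17, 9] (no swap needed)
Insert -2:
  append -2 at index 6 → [-9, -8, 4, 17, 9, -2]
  -2 < parent 4 at index 3, swap → [-9, -8, -2, 17, 9, 4]
Insert 2:
  append 2 at index 7 → [-9, -8, -2, 17, 9, 4, 2] (no swap needed)
Insert 7:
  append 7 at index 8 → [-9, -8, -2, 17, 9, 4, 2, 7]
  7 < parent 17 at index 4, swap → [-9, -8, -2, 7, 9, 4, 2, 17]
Insert -7:
  append -7 at index 9 → [-9, -8, -2, 7, 9, 4, 2, 17, -7]
  -7 < parent 7 at index 4, swap → [-9, -8, -2, -7, 9, 4, 2, 17, 7]
resulting array: [-9, -8, -2, -7, 9, 4, 2, 17, 7]

6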